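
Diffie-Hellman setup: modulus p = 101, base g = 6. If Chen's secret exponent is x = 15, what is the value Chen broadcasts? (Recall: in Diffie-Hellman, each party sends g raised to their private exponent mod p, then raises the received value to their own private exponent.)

100

Public value = 6^15 mod 101.
6^1 ≡ 6 (mod 101)
6^2 = (6^1)^2 ≡ 6^2 = 36 ≡ 36 (mod 101)
6^4 = (6^2)^2 ≡ 36^2 = 1296 ≡ 84 (mod 101)
6^8 = (6^4)^2 ≡ 84^2 = 7056 ≡ 87 (mod 101)
6^15 = 6^8 · 6^4 · 6^2 · 6^1 ≡ 87 · 84 · 36 · 6 ≡ 100 (mod 101).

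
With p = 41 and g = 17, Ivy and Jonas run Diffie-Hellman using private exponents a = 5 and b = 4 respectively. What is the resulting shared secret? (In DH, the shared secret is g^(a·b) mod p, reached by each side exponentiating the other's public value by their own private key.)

40

Jonas sends B = g^b mod p = 17^4 mod 41.
17^1 ≡ 17 (mod 41)
17^2 = (17^1)^2 ≡ 17^2 = 289 ≡ 2 (mod 41)
17^4 = (17^2)^2 ≡ 2^2 = 4 ≡ 4 (mod 41)
So B = 4. Ivy then computes K = B^a mod p = 4^5 mod 41.
4^1 ≡ 4 (mod 41)
4^2 = (4^1)^2 ≡ 4^2 = 16 ≡ 16 (mod 41)
4^4 = (4^2)^2 ≡ 16^2 = 256 ≡ 10 (mod 41)
4^5 = 4^4 · 4^1 ≡ 10 · 4 ≡ 40 (mod 41).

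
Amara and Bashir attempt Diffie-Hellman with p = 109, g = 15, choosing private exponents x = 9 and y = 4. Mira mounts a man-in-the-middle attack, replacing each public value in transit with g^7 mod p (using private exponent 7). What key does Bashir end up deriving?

Bashir receives Mira's public value M = 15^7 mod 109 instead of the honest one.
15^1 ≡ 15 (mod 109)
15^2 = (15^1)^2 ≡ 15^2 = 225 ≡ 7 (mod 109)
15^4 = (15^2)^2 ≡ 7^2 = 49 ≡ 49 (mod 109)
15^7 = 15^4 · 15^2 · 15^1 ≡ 49 · 7 · 15 ≡ 22 (mod 109).
So M = 22. Bashir computes K = M^4 mod 109.
22^1 ≡ 22 (mod 109)
22^2 = (22^1)^2 ≡ 22^2 = 484 ≡ 48 (mod 109)
22^4 = (22^2)^2 ≡ 48^2 = 2304 ≡ 15 (mod 109)

15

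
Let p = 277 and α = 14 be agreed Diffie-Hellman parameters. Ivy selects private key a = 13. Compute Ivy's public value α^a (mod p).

72

Public value = 14^13 (mod 277).
14^1 ≡ 14 (mod 277)
14^2 = (14^1)^2 ≡ 14^2 = 196 ≡ 196 (mod 277)
14^4 = (14^2)^2 ≡ 196^2 = 38416 ≡ 190 (mod 277)
14^8 = (14^4)^2 ≡ 190^2 = 36100 ≡ 90 (mod 277)
14^13 = 14^8 · 14^4 · 14^1 ≡ 90 · 190 · 14 ≡ 72 (mod 277).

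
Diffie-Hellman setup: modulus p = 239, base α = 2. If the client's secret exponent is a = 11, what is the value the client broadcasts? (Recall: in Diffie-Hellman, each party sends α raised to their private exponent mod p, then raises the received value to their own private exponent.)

Public value = 2^11 mod 239.
2^1 ≡ 2 (mod 239)
2^2 = (2^1)^2 ≡ 2^2 = 4 ≡ 4 (mod 239)
2^4 = (2^2)^2 ≡ 4^2 = 16 ≡ 16 (mod 239)
2^8 = (2^4)^2 ≡ 16^2 = 256 ≡ 17 (mod 239)
2^11 = 2^8 · 2^2 · 2^1 ≡ 17 · 4 · 2 ≡ 136 (mod 239).

136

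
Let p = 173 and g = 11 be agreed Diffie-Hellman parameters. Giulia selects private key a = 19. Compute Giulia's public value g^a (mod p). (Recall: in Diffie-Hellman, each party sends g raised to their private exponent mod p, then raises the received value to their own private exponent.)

Public value = 11^19 (mod 173).
11^1 ≡ 11 (mod 173)
11^2 = (11^1)^2 ≡ 11^2 = 121 ≡ 121 (mod 173)
11^4 = (11^2)^2 ≡ 121^2 = 14641 ≡ 109 (mod 173)
11^8 = (11^4)^2 ≡ 109^2 = 11881 ≡ 117 (mod 173)
11^16 = (11^8)^2 ≡ 117^2 = 13689 ≡ 22 (mod 173)
11^19 = 11^16 · 11^2 · 11^1 ≡ 22 · 121 · 11 ≡ 45 (mod 173).

45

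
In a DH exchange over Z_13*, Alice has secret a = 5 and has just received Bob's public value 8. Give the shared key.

8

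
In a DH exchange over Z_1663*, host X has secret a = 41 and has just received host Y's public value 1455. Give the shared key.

1349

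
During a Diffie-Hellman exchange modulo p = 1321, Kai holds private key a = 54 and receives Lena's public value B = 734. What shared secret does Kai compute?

9

Shared key K = 734^54 mod 1321.
734^1 ≡ 734 (mod 1321)
734^2 = (734^1)^2 ≡ 734^2 = 538756 ≡ 1109 (mod 1321)
734^4 = (734^2)^2 ≡ 1109^2 = 1229881 ≡ 30 (mod 1321)
734^8 = (734^4)^2 ≡ 30^2 = 900 ≡ 900 (mod 1321)
734^16 = (734^8)^2 ≡ 900^2 = 810000 ≡ 227 (mod 1321)
734^32 = (734^16)^2 ≡ 227^2 = 51529 ≡ 10 (mod 1321)
734^54 = 734^32 · 734^16 · 734^4 · 734^2 ≡ 10 · 227 · 30 · 1109 ≡ 9 (mod 1321).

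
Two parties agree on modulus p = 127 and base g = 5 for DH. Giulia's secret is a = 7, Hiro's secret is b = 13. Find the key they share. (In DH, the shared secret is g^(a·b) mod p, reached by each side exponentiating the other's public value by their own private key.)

20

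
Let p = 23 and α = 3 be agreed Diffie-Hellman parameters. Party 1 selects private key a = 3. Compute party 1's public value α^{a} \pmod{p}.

Public value = 3^{3} \pmod{23}.
3^1 ≡ 3 (mod 23)
3^2 = (3^1)^2 ≡ 3^2 = 9 ≡ 9 (mod 23)
3^3 = 3^2 · 3^1 ≡ 9 · 3 ≡ 4 (mod 23).

4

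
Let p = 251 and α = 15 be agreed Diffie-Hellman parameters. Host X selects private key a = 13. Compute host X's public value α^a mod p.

Public value = 15^13 mod 251.
15^1 ≡ 15 (mod 251)
15^2 = (15^1)^2 ≡ 15^2 = 225 ≡ 225 (mod 251)
15^4 = (15^2)^2 ≡ 225^2 = 50625 ≡ 174 (mod 251)
15^8 = (15^4)^2 ≡ 174^2 = 30276 ≡ 156 (mod 251)
15^13 = 15^8 · 15^4 · 15^1 ≡ 156 · 174 · 15 ≡ 38 (mod 251).

38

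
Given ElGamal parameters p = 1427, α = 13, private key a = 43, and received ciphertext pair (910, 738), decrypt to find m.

Shared mask s = c₁^a mod p = 910^43 mod 1427.
910^1 ≡ 910 (mod 1427)
910^2 = (910^1)^2 ≡ 910^2 = 828100 ≡ 440 (mod 1427)
910^4 = (910^2)^2 ≡ 440^2 = 193600 ≡ 955 (mod 1427)
910^8 = (910^4)^2 ≡ 955^2 = 912025 ≡ 172 (mod 1427)
910^16 = (910^8)^2 ≡ 172^2 = 29584 ≡ 1044 (mod 1427)
910^32 = (910^16)^2 ≡ 1044^2 = 1089936 ≡ 1135 (mod 1427)
910^43 = 910^32 · 910^8 · 910^2 · 910^1 ≡ 1135 · 172 · 440 · 910 ≡ 1095 (mod 1427).
So s = 1095; s⁻¹ ≡ 1182 (mod 1427).
m = c₂ · s⁻¹ mod 1427 = 738 · 1182 mod 1427 = 419.

419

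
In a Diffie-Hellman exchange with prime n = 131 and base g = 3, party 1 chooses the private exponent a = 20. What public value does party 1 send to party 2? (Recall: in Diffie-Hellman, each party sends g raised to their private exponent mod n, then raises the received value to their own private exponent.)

Public value = 3^20 mod 131.
3^1 ≡ 3 (mod 131)
3^2 = (3^1)^2 ≡ 3^2 = 9 ≡ 9 (mod 131)
3^4 = (3^2)^2 ≡ 9^2 = 81 ≡ 81 (mod 131)
3^8 = (3^4)^2 ≡ 81^2 = 6561 ≡ 11 (mod 131)
3^16 = (3^8)^2 ≡ 11^2 = 121 ≡ 121 (mod 131)
3^20 = 3^16 · 3^4 ≡ 121 · 81 ≡ 107 (mod 131).

107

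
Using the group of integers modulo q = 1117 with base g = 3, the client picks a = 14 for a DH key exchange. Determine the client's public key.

Public value = 3^14 (mod 1117).
3^1 ≡ 3 (mod 1117)
3^2 = (3^1)^2 ≡ 3^2 = 9 ≡ 9 (mod 1117)
3^4 = (3^2)^2 ≡ 9^2 = 81 ≡ 81 (mod 1117)
3^8 = (3^4)^2 ≡ 81^2 = 6561 ≡ 976 (mod 1117)
3^14 = 3^8 · 3^4 · 3^2 ≡ 976 · 81 · 9 ≡ 1092 (mod 1117).

1092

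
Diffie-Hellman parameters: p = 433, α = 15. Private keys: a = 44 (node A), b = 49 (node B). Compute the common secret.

12

Node B sends B = α^b mod p = 15^49 mod 433.
15^1 ≡ 15 (mod 433)
15^2 = (15^1)^2 ≡ 15^2 = 225 ≡ 225 (mod 433)
15^4 = (15^2)^2 ≡ 225^2 = 50625 ≡ 397 (mod 433)
15^8 = (15^4)^2 ≡ 397^2 = 157609 ≡ 430 (mod 433)
15^16 = (15^8)^2 ≡ 430^2 = 184900 ≡ 9 (mod 433)
15^32 = (15^16)^2 ≡ 9^2 = 81 ≡ 81 (mod 433)
15^49 = 15^32 · 15^16 · 15^1 ≡ 81 · 9 · 15 ≡ 110 (mod 433).
So B = 110. Node A then computes K = B^a mod p = 110^44 mod 433.
110^1 ≡ 110 (mod 433)
110^2 = (110^1)^2 ≡ 110^2 = 12100 ≡ 409 (mod 433)
110^4 = (110^2)^2 ≡ 409^2 = 167281 ≡ 143 (mod 433)
110^8 = (110^4)^2 ≡ 143^2 = 20449 ≡ 98 (mod 433)
110^16 = (110^8)^2 ≡ 98^2 = 9604 ≡ 78 (mod 433)
110^32 = (110^16)^2 ≡ 78^2 = 6084 ≡ 22 (mod 433)
110^44 = 110^32 · 110^8 · 110^4 ≡ 22 · 98 · 143 ≡ 12 (mod 433).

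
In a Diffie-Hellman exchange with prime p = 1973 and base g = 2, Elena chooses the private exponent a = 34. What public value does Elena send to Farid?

Public value = 2^{34} \pmod{1973}.
2^1 ≡ 2 (mod 1973)
2^2 = (2^1)^2 ≡ 2^2 = 4 ≡ 4 (mod 1973)
2^4 = (2^2)^2 ≡ 4^2 = 16 ≡ 16 (mod 1973)
2^8 = (2^4)^2 ≡ 16^2 = 256 ≡ 256 (mod 1973)
2^16 = (2^8)^2 ≡ 256^2 = 65536 ≡ 427 (mod 1973)
2^32 = (2^16)^2 ≡ 427^2 = 182329 ≡ 813 (mod 1973)
2^34 = 2^32 · 2^2 ≡ 813 · 4 ≡ 1279 (mod 1973).

1279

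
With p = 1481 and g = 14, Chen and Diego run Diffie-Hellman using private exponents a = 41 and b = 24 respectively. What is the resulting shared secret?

Chen sends A = g^a mod p = 14^41 mod 1481.
14^1 ≡ 14 (mod 1481)
14^2 = (14^1)^2 ≡ 14^2 = 196 ≡ 196 (mod 1481)
14^4 = (14^2)^2 ≡ 196^2 = 38416 ≡ 1391 (mod 1481)
14^8 = (14^4)^2 ≡ 1391^2 = 1934881 ≡ 695 (mod 1481)
14^16 = (14^8)^2 ≡ 695^2 = 483025 ≡ 219 (mod 1481)
14^32 = (14^16)^2 ≡ 219^2 = 47961 ≡ 569 (mod 1481)
14^41 = 14^32 · 14^8 · 14^1 ≡ 569 · 695 · 14 ≡ 392 (mod 1481).
So A = 392. Diego then computes K = A^b mod p = 392^24 mod 1481.
392^1 ≡ 392 (mod 1481)
392^2 = (392^1)^2 ≡ 392^2 = 153664 ≡ 1121 (mod 1481)
392^4 = (392^2)^2 ≡ 1121^2 = 1256641 ≡ 753 (mod 1481)
392^8 = (392^4)^2 ≡ 753^2 = 567009 ≡ 1267 (mod 1481)
392^16 = (392^8)^2 ≡ 1267^2 = 1605289 ≡ 1366 (mod 1481)
392^24 = 392^16 · 392^8 ≡ 1366 · 1267 ≡ 914 (mod 1481).

914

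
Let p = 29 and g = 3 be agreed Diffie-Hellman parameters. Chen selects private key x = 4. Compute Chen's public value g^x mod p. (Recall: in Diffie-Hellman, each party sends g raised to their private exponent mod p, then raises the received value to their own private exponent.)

23

Public value = 3^4 mod 29.
3^1 ≡ 3 (mod 29)
3^2 = (3^1)^2 ≡ 3^2 = 9 ≡ 9 (mod 29)
3^4 = (3^2)^2 ≡ 9^2 = 81 ≡ 23 (mod 29)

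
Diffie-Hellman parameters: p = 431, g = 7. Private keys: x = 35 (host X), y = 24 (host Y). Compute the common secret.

27

Host X sends A = g^x mod p = 7^35 mod 431.
7^1 ≡ 7 (mod 431)
7^2 = (7^1)^2 ≡ 7^2 = 49 ≡ 49 (mod 431)
7^4 = (7^2)^2 ≡ 49^2 = 2401 ≡ 246 (mod 431)
7^8 = (7^4)^2 ≡ 246^2 = 60516 ≡ 176 (mod 431)
7^16 = (7^8)^2 ≡ 176^2 = 30976 ≡ 375 (mod 431)
7^32 = (7^16)^2 ≡ 375^2 = 140625 ≡ 119 (mod 431)
7^35 = 7^32 · 7^2 · 7^1 ≡ 119 · 49 · 7 ≡ 303 (mod 431).
So A = 303. Host Y then computes K = A^y mod p = 303^24 mod 431.
303^1 ≡ 303 (mod 431)
303^2 = (303^1)^2 ≡ 303^2 = 91809 ≡ 6 (mod 431)
303^4 = (303^2)^2 ≡ 6^2 = 36 ≡ 36 (mod 431)
303^8 = (303^4)^2 ≡ 36^2 = 1296 ≡ 3 (mod 431)
303^16 = (303^8)^2 ≡ 3^2 = 9 ≡ 9 (mod 431)
303^24 = 303^16 · 303^8 ≡ 9 · 3 ≡ 27 (mod 431).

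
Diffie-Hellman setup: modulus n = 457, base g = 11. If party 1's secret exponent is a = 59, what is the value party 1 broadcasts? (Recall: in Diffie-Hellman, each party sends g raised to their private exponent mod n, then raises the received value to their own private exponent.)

369

Public value = 11^59 mod 457.
11^1 ≡ 11 (mod 457)
11^2 = (11^1)^2 ≡ 11^2 = 121 ≡ 121 (mod 457)
11^4 = (11^2)^2 ≡ 121^2 = 14641 ≡ 17 (mod 457)
11^8 = (11^4)^2 ≡ 17^2 = 289 ≡ 289 (mod 457)
11^16 = (11^8)^2 ≡ 289^2 = 83521 ≡ 347 (mod 457)
11^32 = (11^16)^2 ≡ 347^2 = 120409 ≡ 218 (mod 457)
11^59 = 11^32 · 11^16 · 11^8 · 11^2 · 11^1 ≡ 218 · 347 · 289 · 121 · 11 ≡ 369 (mod 457).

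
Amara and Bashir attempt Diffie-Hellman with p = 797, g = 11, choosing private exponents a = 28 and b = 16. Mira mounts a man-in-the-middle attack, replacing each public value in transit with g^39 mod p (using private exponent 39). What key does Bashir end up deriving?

337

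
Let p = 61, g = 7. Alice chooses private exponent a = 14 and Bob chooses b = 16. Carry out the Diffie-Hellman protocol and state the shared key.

42

Bob sends B = g^b mod p = 7^16 mod 61.
7^1 ≡ 7 (mod 61)
7^2 = (7^1)^2 ≡ 7^2 = 49 ≡ 49 (mod 61)
7^4 = (7^2)^2 ≡ 49^2 = 2401 ≡ 22 (mod 61)
7^8 = (7^4)^2 ≡ 22^2 = 484 ≡ 57 (mod 61)
7^16 = (7^8)^2 ≡ 57^2 = 3249 ≡ 16 (mod 61)
So B = 16. Alice then computes K = B^a mod p = 16^14 mod 61.
16^1 ≡ 16 (mod 61)
16^2 = (16^1)^2 ≡ 16^2 = 256 ≡ 12 (mod 61)
16^4 = (16^2)^2 ≡ 12^2 = 144 ≡ 22 (mod 61)
16^8 = (16^4)^2 ≡ 22^2 = 484 ≡ 57 (mod 61)
16^14 = 16^8 · 16^4 · 16^2 ≡ 57 · 22 · 12 ≡ 42 (mod 61).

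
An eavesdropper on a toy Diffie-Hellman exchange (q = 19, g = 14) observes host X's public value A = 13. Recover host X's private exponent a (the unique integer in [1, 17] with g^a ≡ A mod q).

11

Try successive powers of 14 modulo 19:
14^1 ≡ 14
14^2 ≡ 6
14^3 ≡ 8
14^4 ≡ 17
14^5 ≡ 10
14^6 ≡ 7
14^7 ≡ 3
14^8 ≡ 4
14^9 ≡ 18
14^10 ≡ 5
14^11 ≡ 13
Found: a = 11.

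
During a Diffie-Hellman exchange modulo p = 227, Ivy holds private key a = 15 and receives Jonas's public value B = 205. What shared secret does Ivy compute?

144

Shared key K = 205^15 mod 227.
205^1 ≡ 205 (mod 227)
205^2 = (205^1)^2 ≡ 205^2 = 42025 ≡ 30 (mod 227)
205^4 = (205^2)^2 ≡ 30^2 = 900 ≡ 219 (mod 227)
205^8 = (205^4)^2 ≡ 219^2 = 47961 ≡ 64 (mod 227)
205^15 = 205^8 · 205^4 · 205^2 · 205^1 ≡ 64 · 219 · 30 · 205 ≡ 144 (mod 227).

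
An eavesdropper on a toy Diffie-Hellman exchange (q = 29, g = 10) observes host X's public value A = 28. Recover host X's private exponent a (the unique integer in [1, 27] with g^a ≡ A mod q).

14

Try successive powers of 10 modulo 29:
10^1 ≡ 10
10^2 ≡ 13
10^3 ≡ 14
10^4 ≡ 24
10^5 ≡ 8
10^6 ≡ 22
10^7 ≡ 17
10^8 ≡ 25
10^9 ≡ 18
10^10 ≡ 6
10^11 ≡ 2
10^12 ≡ 20
10^13 ≡ 26
10^14 ≡ 28
Found: a = 14.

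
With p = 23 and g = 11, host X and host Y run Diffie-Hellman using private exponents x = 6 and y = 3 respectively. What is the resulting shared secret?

Host Y sends B = g^y mod p = 11^3 mod 23.
11^1 ≡ 11 (mod 23)
11^2 = (11^1)^2 ≡ 11^2 = 121 ≡ 6 (mod 23)
11^3 = 11^2 · 11^1 ≡ 6 · 11 ≡ 20 (mod 23).
So B = 20. Host X then computes K = B^x mod p = 20^6 mod 23.
20^1 ≡ 20 (mod 23)
20^2 = (20^1)^2 ≡ 20^2 = 400 ≡ 9 (mod 23)
20^4 = (20^2)^2 ≡ 9^2 = 81 ≡ 12 (mod 23)
20^6 = 20^4 · 20^2 ≡ 12 · 9 ≡ 16 (mod 23).

16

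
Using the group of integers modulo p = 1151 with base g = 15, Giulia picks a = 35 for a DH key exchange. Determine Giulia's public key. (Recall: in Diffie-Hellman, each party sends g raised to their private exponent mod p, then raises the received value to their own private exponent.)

Public value = 15^35 mod 1151.
15^1 ≡ 15 (mod 1151)
15^2 = (15^1)^2 ≡ 15^2 = 225 ≡ 225 (mod 1151)
15^4 = (15^2)^2 ≡ 225^2 = 50625 ≡ 1132 (mod 1151)
15^8 = (15^4)^2 ≡ 1132^2 = 1281424 ≡ 361 (mod 1151)
15^16 = (15^8)^2 ≡ 361^2 = 130321 ≡ 258 (mod 1151)
15^32 = (15^16)^2 ≡ 258^2 = 66564 ≡ 957 (mod 1151)
15^35 = 15^32 · 15^2 · 15^1 ≡ 957 · 225 · 15 ≡ 169 (mod 1151).

169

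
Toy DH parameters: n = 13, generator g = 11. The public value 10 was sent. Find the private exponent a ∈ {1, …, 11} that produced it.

10

Try successive powers of 11 modulo 13:
11^1 ≡ 11
11^2 ≡ 4
11^3 ≡ 5
11^4 ≡ 3
11^5 ≡ 7
11^6 ≡ 12
11^7 ≡ 2
11^8 ≡ 9
11^9 ≡ 8
11^10 ≡ 10
Found: a = 10.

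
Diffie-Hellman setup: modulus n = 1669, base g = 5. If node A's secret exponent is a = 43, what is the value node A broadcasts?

1165

Public value = 5^43 mod 1669.
5^1 ≡ 5 (mod 1669)
5^2 = (5^1)^2 ≡ 5^2 = 25 ≡ 25 (mod 1669)
5^4 = (5^2)^2 ≡ 25^2 = 625 ≡ 625 (mod 1669)
5^8 = (5^4)^2 ≡ 625^2 = 390625 ≡ 79 (mod 1669)
5^16 = (5^8)^2 ≡ 79^2 = 6241 ≡ 1234 (mod 1669)
5^32 = (5^16)^2 ≡ 1234^2 = 1522756 ≡ 628 (mod 1669)
5^43 = 5^32 · 5^8 · 5^2 · 5^1 ≡ 628 · 79 · 25 · 5 ≡ 1165 (mod 1669).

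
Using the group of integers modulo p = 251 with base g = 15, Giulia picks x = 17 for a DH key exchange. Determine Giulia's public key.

86

Public value = 15^{17} \pmod{251}.
15^1 ≡ 15 (mod 251)
15^2 = (15^1)^2 ≡ 15^2 = 225 ≡ 225 (mod 251)
15^4 = (15^2)^2 ≡ 225^2 = 50625 ≡ 174 (mod 251)
15^8 = (15^4)^2 ≡ 174^2 = 30276 ≡ 156 (mod 251)
15^16 = (15^8)^2 ≡ 156^2 = 24336 ≡ 240 (mod 251)
15^17 = 15^16 · 15^1 ≡ 240 · 15 ≡ 86 (mod 251).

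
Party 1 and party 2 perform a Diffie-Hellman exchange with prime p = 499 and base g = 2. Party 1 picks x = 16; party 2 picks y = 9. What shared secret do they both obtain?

Party 2 sends B = g^y mod p = 2^9 mod 499.
2^1 ≡ 2 (mod 499)
2^2 = (2^1)^2 ≡ 2^2 = 4 ≡ 4 (mod 499)
2^4 = (2^2)^2 ≡ 4^2 = 16 ≡ 16 (mod 499)
2^8 = (2^4)^2 ≡ 16^2 = 256 ≡ 256 (mod 499)
2^9 = 2^8 · 2^1 ≡ 256 · 2 ≡ 13 (mod 499).
So B = 13. Party 1 then computes K = B^x mod p = 13^16 mod 499.
13^1 ≡ 13 (mod 499)
13^2 = (13^1)^2 ≡ 13^2 = 169 ≡ 169 (mod 499)
13^4 = (13^2)^2 ≡ 169^2 = 28561 ≡ 118 (mod 499)
13^8 = (13^4)^2 ≡ 118^2 = 13924 ≡ 451 (mod 499)
13^16 = (13^8)^2 ≡ 451^2 = 203401 ≡ 308 (mod 499)

308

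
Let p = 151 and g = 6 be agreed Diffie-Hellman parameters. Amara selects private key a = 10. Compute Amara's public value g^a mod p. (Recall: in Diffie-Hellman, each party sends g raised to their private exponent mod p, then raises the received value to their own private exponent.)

38

Public value = 6^10 mod 151.
6^1 ≡ 6 (mod 151)
6^2 = (6^1)^2 ≡ 6^2 = 36 ≡ 36 (mod 151)
6^4 = (6^2)^2 ≡ 36^2 = 1296 ≡ 88 (mod 151)
6^8 = (6^4)^2 ≡ 88^2 = 7744 ≡ 43 (mod 151)
6^10 = 6^8 · 6^2 ≡ 43 · 36 ≡ 38 (mod 151).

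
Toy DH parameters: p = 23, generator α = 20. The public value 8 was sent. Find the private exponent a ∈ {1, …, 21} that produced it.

Try successive powers of 20 modulo 23:
20^1 ≡ 20
20^2 ≡ 9
20^3 ≡ 19
20^4 ≡ 12
20^5 ≡ 10
20^6 ≡ 16
20^7 ≡ 21
20^8 ≡ 6
20^9 ≡ 5
20^10 ≡ 8
Found: a = 10.

10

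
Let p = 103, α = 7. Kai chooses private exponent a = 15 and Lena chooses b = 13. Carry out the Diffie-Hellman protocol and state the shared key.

Kai sends A = α^a mod p = 7^15 mod 103.
7^1 ≡ 7 (mod 103)
7^2 = (7^1)^2 ≡ 7^2 = 49 ≡ 49 (mod 103)
7^4 = (7^2)^2 ≡ 49^2 = 2401 ≡ 32 (mod 103)
7^8 = (7^4)^2 ≡ 32^2 = 1024 ≡ 97 (mod 103)
7^15 = 7^8 · 7^4 · 7^2 · 7^1 ≡ 97 · 32 · 49 · 7 ≡ 64 (mod 103).
So A = 64. Lena then computes K = A^b mod p = 64^13 mod 103.
64^1 ≡ 64 (mod 103)
64^2 = (64^1)^2 ≡ 64^2 = 4096 ≡ 79 (mod 103)
64^4 = (64^2)^2 ≡ 79^2 = 6241 ≡ 61 (mod 103)
64^8 = (64^4)^2 ≡ 61^2 = 3721 ≡ 13 (mod 103)
64^13 = 64^8 · 64^4 · 64^1 ≡ 13 · 61 · 64 ≡ 76 (mod 103).

76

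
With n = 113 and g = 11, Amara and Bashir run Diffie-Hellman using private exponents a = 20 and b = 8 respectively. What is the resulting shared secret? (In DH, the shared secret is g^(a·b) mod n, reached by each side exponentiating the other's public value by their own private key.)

109

Bashir sends B = g^b mod n = 11^8 mod 113.
11^1 ≡ 11 (mod 113)
11^2 = (11^1)^2 ≡ 11^2 = 121 ≡ 8 (mod 113)
11^4 = (11^2)^2 ≡ 8^2 = 64 ≡ 64 (mod 113)
11^8 = (11^4)^2 ≡ 64^2 = 4096 ≡ 28 (mod 113)
So B = 28. Amara then computes K = B^a mod n = 28^20 mod 113.
28^1 ≡ 28 (mod 113)
28^2 = (28^1)^2 ≡ 28^2 = 784 ≡ 106 (mod 113)
28^4 = (28^2)^2 ≡ 106^2 = 11236 ≡ 49 (mod 113)
28^8 = (28^4)^2 ≡ 49^2 = 2401 ≡ 28 (mod 113)
28^16 = (28^8)^2 ≡ 28^2 = 784 ≡ 106 (mod 113)
28^20 = 28^16 · 28^4 ≡ 106 · 49 ≡ 109 (mod 113).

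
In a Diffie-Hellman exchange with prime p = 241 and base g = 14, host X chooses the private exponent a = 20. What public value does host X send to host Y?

Public value = 14^20 (mod 241).
14^1 ≡ 14 (mod 241)
14^2 = (14^1)^2 ≡ 14^2 = 196 ≡ 196 (mod 241)
14^4 = (14^2)^2 ≡ 196^2 = 38416 ≡ 97 (mod 241)
14^8 = (14^4)^2 ≡ 97^2 = 9409 ≡ 10 (mod 241)
14^16 = (14^8)^2 ≡ 10^2 = 100 ≡ 100 (mod 241)
14^20 = 14^16 · 14^4 ≡ 100 · 97 ≡ 60 (mod 241).

60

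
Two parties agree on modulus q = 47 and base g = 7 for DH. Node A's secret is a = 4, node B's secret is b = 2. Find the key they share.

16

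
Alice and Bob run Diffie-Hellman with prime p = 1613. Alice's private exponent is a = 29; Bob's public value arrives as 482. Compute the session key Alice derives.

Shared key K = 482^29 mod 1613.
482^1 ≡ 482 (mod 1613)
482^2 = (482^1)^2 ≡ 482^2 = 232324 ≡ 52 (mod 1613)
482^4 = (482^2)^2 ≡ 52^2 = 2704 ≡ 1091 (mod 1613)
482^8 = (482^4)^2 ≡ 1091^2 = 1190281 ≡ 1500 (mod 1613)
482^16 = (482^8)^2 ≡ 1500^2 = 2250000 ≡ 1478 (mod 1613)
482^29 = 482^16 · 482^8 · 482^4 · 482^1 ≡ 1478 · 1500 · 1091 · 482 ≡ 1582 (mod 1613).

1582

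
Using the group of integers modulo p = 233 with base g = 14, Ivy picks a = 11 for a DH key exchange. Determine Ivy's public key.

Public value = 14^11 mod 233.
14^1 ≡ 14 (mod 233)
14^2 = (14^1)^2 ≡ 14^2 = 196 ≡ 196 (mod 233)
14^4 = (14^2)^2 ≡ 196^2 = 38416 ≡ 204 (mod 233)
14^8 = (14^4)^2 ≡ 204^2 = 41616 ≡ 142 (mod 233)
14^11 = 14^8 · 14^2 · 14^1 ≡ 142 · 196 · 14 ≡ 72 (mod 233).

72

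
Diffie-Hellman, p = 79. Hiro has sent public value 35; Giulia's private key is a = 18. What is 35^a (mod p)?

52

Shared key K = 35^18 mod 79.
35^1 ≡ 35 (mod 79)
35^2 = (35^1)^2 ≡ 35^2 = 1225 ≡ 40 (mod 79)
35^4 = (35^2)^2 ≡ 40^2 = 1600 ≡ 20 (mod 79)
35^8 = (35^4)^2 ≡ 20^2 = 400 ≡ 5 (mod 79)
35^16 = (35^8)^2 ≡ 5^2 = 25 ≡ 25 (mod 79)
35^18 = 35^16 · 35^2 ≡ 25 · 40 ≡ 52 (mod 79).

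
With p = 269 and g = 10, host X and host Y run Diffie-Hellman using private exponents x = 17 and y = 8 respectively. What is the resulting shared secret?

169

Host Y sends B = g^y mod p = 10^8 mod 269.
10^1 ≡ 10 (mod 269)
10^2 = (10^1)^2 ≡ 10^2 = 100 ≡ 100 (mod 269)
10^4 = (10^2)^2 ≡ 100^2 = 10000 ≡ 47 (mod 269)
10^8 = (10^4)^2 ≡ 47^2 = 2209 ≡ 57 (mod 269)
So B = 57. Host X then computes K = B^x mod p = 57^17 mod 269.
57^1 ≡ 57 (mod 269)
57^2 = (57^1)^2 ≡ 57^2 = 3249 ≡ 21 (mod 269)
57^4 = (57^2)^2 ≡ 21^2 = 441 ≡ 172 (mod 269)
57^8 = (57^4)^2 ≡ 172^2 = 29584 ≡ 263 (mod 269)
57^16 = (57^8)^2 ≡ 263^2 = 69169 ≡ 36 (mod 269)
57^17 = 57^16 · 57^1 ≡ 36 · 57 ≡ 169 (mod 269).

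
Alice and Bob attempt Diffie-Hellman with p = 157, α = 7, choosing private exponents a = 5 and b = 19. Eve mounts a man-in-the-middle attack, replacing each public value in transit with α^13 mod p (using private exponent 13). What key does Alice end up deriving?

Alice receives Eve's public value M = 7^13 mod 157 instead of the honest one.
7^1 ≡ 7 (mod 157)
7^2 = (7^1)^2 ≡ 7^2 = 49 ≡ 49 (mod 157)
7^4 = (7^2)^2 ≡ 49^2 = 2401 ≡ 46 (mod 157)
7^8 = (7^4)^2 ≡ 46^2 = 2116 ≡ 75 (mod 157)
7^13 = 7^8 · 7^4 · 7^1 ≡ 75 · 46 · 7 ≡ 129 (mod 157).
So M = 129. Alice computes K = M^5 mod 157.
129^1 ≡ 129 (mod 157)
129^2 = (129^1)^2 ≡ 129^2 = 16641 ≡ 156 (mod 157)
129^4 = (129^2)^2 ≡ 156^2 = 24336 ≡ 1 (mod 157)
129^5 = 129^4 · 129^1 ≡ 1 · 129 ≡ 129 (mod 157).

129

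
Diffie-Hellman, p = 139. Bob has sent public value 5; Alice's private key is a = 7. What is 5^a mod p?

Shared key K = 5^7 mod 139.
5^1 ≡ 5 (mod 139)
5^2 = (5^1)^2 ≡ 5^2 = 25 ≡ 25 (mod 139)
5^4 = (5^2)^2 ≡ 25^2 = 625 ≡ 69 (mod 139)
5^7 = 5^4 · 5^2 · 5^1 ≡ 69 · 25 · 5 ≡ 7 (mod 139).

7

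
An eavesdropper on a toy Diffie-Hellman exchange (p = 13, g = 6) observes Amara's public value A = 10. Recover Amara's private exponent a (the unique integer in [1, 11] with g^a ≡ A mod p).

2

Try successive powers of 6 modulo 13:
6^1 ≡ 6
6^2 ≡ 10
Found: a = 2.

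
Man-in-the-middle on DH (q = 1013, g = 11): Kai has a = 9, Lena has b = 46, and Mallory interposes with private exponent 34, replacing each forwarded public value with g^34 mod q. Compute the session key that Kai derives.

923

Kai receives Mallory's public value M = 11^34 mod 1013 instead of the honest one.
11^1 ≡ 11 (mod 1013)
11^2 = (11^1)^2 ≡ 11^2 = 121 ≡ 121 (mod 1013)
11^4 = (11^2)^2 ≡ 121^2 = 14641 ≡ 459 (mod 1013)
11^8 = (11^4)^2 ≡ 459^2 = 210681 ≡ 990 (mod 1013)
11^16 = (11^8)^2 ≡ 990^2 = 980100 ≡ 529 (mod 1013)
11^32 = (11^16)^2 ≡ 529^2 = 279841 ≡ 253 (mod 1013)
11^34 = 11^32 · 11^2 ≡ 253 · 121 ≡ 223 (mod 1013).
So M = 223. Kai computes K = M^9 mod 1013.
223^1 ≡ 223 (mod 1013)
223^2 = (223^1)^2 ≡ 223^2 = 49729 ≡ 92 (mod 1013)
223^4 = (223^2)^2 ≡ 92^2 = 8464 ≡ 360 (mod 1013)
223^8 = (223^4)^2 ≡ 360^2 = 129600 ≡ 949 (mod 1013)
223^9 = 223^8 · 223^1 ≡ 949 · 223 ≡ 923 (mod 1013).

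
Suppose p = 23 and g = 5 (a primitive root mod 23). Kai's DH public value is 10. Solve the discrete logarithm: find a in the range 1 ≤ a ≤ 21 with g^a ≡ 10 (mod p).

Try successive powers of 5 modulo 23:
5^1 ≡ 5
5^2 ≡ 2
5^3 ≡ 10
Found: a = 3.

3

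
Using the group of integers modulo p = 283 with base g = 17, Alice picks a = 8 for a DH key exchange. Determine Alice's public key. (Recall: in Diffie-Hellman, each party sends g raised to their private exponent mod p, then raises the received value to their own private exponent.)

164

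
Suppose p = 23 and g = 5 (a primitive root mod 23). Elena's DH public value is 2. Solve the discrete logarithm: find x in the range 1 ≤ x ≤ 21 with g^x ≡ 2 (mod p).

2

Try successive powers of 5 modulo 23:
5^1 ≡ 5
5^2 ≡ 2
Found: x = 2.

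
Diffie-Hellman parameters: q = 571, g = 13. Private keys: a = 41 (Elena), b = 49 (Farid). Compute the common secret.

536

Elena sends A = g^a mod q = 13^41 mod 571.
13^1 ≡ 13 (mod 571)
13^2 = (13^1)^2 ≡ 13^2 = 169 ≡ 169 (mod 571)
13^4 = (13^2)^2 ≡ 169^2 = 28561 ≡ 11 (mod 571)
13^8 = (13^4)^2 ≡ 11^2 = 121 ≡ 121 (mod 571)
13^16 = (13^8)^2 ≡ 121^2 = 14641 ≡ 366 (mod 571)
13^32 = (13^16)^2 ≡ 366^2 = 133956 ≡ 342 (mod 571)
13^41 = 13^32 · 13^8 · 13^1 ≡ 342 · 121 · 13 ≡ 84 (mod 571).
So A = 84. Farid then computes K = A^b mod q = 84^49 mod 571.
84^1 ≡ 84 (mod 571)
84^2 = (84^1)^2 ≡ 84^2 = 7056 ≡ 204 (mod 571)
84^4 = (84^2)^2 ≡ 204^2 = 41616 ≡ 504 (mod 571)
84^8 = (84^4)^2 ≡ 504^2 = 254016 ≡ 492 (mod 571)
84^16 = (84^8)^2 ≡ 492^2 = 242064 ≡ 531 (mod 571)
84^32 = (84^16)^2 ≡ 531^2 = 281961 ≡ 458 (mod 571)
84^49 = 84^32 · 84^16 · 84^1 ≡ 458 · 531 · 84 ≡ 536 (mod 571).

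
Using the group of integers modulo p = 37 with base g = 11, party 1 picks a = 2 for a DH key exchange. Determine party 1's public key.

Public value = 11^2 (mod 37).
11^1 ≡ 11 (mod 37)
11^2 = (11^1)^2 ≡ 11^2 = 121 ≡ 10 (mod 37)

10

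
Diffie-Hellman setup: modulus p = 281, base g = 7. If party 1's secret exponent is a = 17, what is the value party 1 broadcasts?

Public value = 7^17 (mod 281).
7^1 ≡ 7 (mod 281)
7^2 = (7^1)^2 ≡ 7^2 = 49 ≡ 49 (mod 281)
7^4 = (7^2)^2 ≡ 49^2 = 2401 ≡ 153 (mod 281)
7^8 = (7^4)^2 ≡ 153^2 = 23409 ≡ 86 (mod 281)
7^16 = (7^8)^2 ≡ 86^2 = 7396 ≡ 90 (mod 281)
7^17 = 7^16 · 7^1 ≡ 90 · 7 ≡ 68 (mod 281).

68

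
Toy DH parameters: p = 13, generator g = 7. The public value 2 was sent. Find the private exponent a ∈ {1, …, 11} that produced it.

11

Try successive powers of 7 modulo 13:
7^1 ≡ 7
7^2 ≡ 10
7^3 ≡ 5
7^4 ≡ 9
7^5 ≡ 11
7^6 ≡ 12
7^7 ≡ 6
7^8 ≡ 3
7^9 ≡ 8
7^10 ≡ 4
7^11 ≡ 2
Found: a = 11.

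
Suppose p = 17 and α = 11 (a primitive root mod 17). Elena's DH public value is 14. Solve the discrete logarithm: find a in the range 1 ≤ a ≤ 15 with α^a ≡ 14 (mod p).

15

Try successive powers of 11 modulo 17:
11^1 ≡ 11
11^2 ≡ 2
11^3 ≡ 5
11^4 ≡ 4
11^5 ≡ 10
11^6 ≡ 8
11^7 ≡ 3
11^8 ≡ 16
11^9 ≡ 6
11^10 ≡ 15
11^11 ≡ 12
11^12 ≡ 13
11^13 ≡ 7
11^14 ≡ 9
11^15 ≡ 14
Found: a = 15.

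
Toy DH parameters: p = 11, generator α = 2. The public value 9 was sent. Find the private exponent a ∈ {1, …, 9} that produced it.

6

Try successive powers of 2 modulo 11:
2^1 ≡ 2
2^2 ≡ 4
2^3 ≡ 8
2^4 ≡ 5
2^5 ≡ 10
2^6 ≡ 9
Found: a = 6.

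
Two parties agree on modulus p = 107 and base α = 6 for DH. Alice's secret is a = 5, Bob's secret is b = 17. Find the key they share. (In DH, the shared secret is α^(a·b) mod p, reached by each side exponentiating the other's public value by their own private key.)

51

Bob sends B = α^b mod p = 6^17 mod 107.
6^1 ≡ 6 (mod 107)
6^2 = (6^1)^2 ≡ 6^2 = 36 ≡ 36 (mod 107)
6^4 = (6^2)^2 ≡ 36^2 = 1296 ≡ 12 (mod 107)
6^8 = (6^4)^2 ≡ 12^2 = 144 ≡ 37 (mod 107)
6^16 = (6^8)^2 ≡ 37^2 = 1369 ≡ 85 (mod 107)
6^17 = 6^16 · 6^1 ≡ 85 · 6 ≡ 82 (mod 107).
So B = 82. Alice then computes K = B^a mod p = 82^5 mod 107.
82^1 ≡ 82 (mod 107)
82^2 = (82^1)^2 ≡ 82^2 = 6724 ≡ 90 (mod 107)
82^4 = (82^2)^2 ≡ 90^2 = 8100 ≡ 75 (mod 107)
82^5 = 82^4 · 82^1 ≡ 75 · 82 ≡ 51 (mod 107).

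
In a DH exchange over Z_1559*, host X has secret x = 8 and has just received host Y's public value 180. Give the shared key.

Shared key K = 180^8 mod 1559.
180^1 ≡ 180 (mod 1559)
180^2 = (180^1)^2 ≡ 180^2 = 32400 ≡ 1220 (mod 1559)
180^4 = (180^2)^2 ≡ 1220^2 = 1488400 ≡ 1114 (mod 1559)
180^8 = (180^4)^2 ≡ 1114^2 = 1240996 ≡ 32 (mod 1559)

32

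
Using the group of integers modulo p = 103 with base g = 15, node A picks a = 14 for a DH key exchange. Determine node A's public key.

Public value = 15^14 mod 103.
15^1 ≡ 15 (mod 103)
15^2 = (15^1)^2 ≡ 15^2 = 225 ≡ 19 (mod 103)
15^4 = (15^2)^2 ≡ 19^2 = 361 ≡ 52 (mod 103)
15^8 = (15^4)^2 ≡ 52^2 = 2704 ≡ 26 (mod 103)
15^14 = 15^8 · 15^4 · 15^2 ≡ 26 · 52 · 19 ≡ 41 (mod 103).

41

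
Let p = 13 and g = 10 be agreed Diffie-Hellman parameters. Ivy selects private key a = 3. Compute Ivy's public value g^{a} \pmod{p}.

Public value = 10^{3} \pmod{13}.
10^1 ≡ 10 (mod 13)
10^2 = (10^1)^2 ≡ 10^2 = 100 ≡ 9 (mod 13)
10^3 = 10^2 · 10^1 ≡ 9 · 10 ≡ 12 (mod 13).

12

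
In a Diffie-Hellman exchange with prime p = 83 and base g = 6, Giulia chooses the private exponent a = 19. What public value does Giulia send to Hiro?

Public value = 6^19 mod 83.
6^1 ≡ 6 (mod 83)
6^2 = (6^1)^2 ≡ 6^2 = 36 ≡ 36 (mod 83)
6^4 = (6^2)^2 ≡ 36^2 = 1296 ≡ 51 (mod 83)
6^8 = (6^4)^2 ≡ 51^2 = 2601 ≡ 28 (mod 83)
6^16 = (6^8)^2 ≡ 28^2 = 784 ≡ 37 (mod 83)
6^19 = 6^16 · 6^2 · 6^1 ≡ 37 · 36 · 6 ≡ 24 (mod 83).

24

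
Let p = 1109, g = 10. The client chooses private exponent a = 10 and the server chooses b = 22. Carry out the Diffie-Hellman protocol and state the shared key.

The server sends B = g^b mod p = 10^22 mod 1109.
10^1 ≡ 10 (mod 1109)
10^2 = (10^1)^2 ≡ 10^2 = 100 ≡ 100 (mod 1109)
10^4 = (10^2)^2 ≡ 100^2 = 10000 ≡ 19 (mod 1109)
10^8 = (10^4)^2 ≡ 19^2 = 361 ≡ 361 (mod 1109)
10^16 = (10^8)^2 ≡ 361^2 = 130321 ≡ 568 (mod 1109)
10^22 = 10^16 · 10^4 · 10^2 ≡ 568 · 19 · 100 ≡ 143 (mod 1109).
So B = 143. The client then computes K = B^a mod p = 143^10 mod 1109.
143^1 ≡ 143 (mod 1109)
143^2 = (143^1)^2 ≡ 143^2 = 20449 ≡ 487 (mod 1109)
143^4 = (143^2)^2 ≡ 487^2 = 237169 ≡ 952 (mod 1109)
143^8 = (143^4)^2 ≡ 952^2 = 906304 ≡ 251 (mod 1109)
143^10 = 143^8 · 143^2 ≡ 251 · 487 ≡ 247 (mod 1109).

247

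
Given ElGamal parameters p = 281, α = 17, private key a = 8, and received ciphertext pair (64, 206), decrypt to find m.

237

Shared mask s = c₁^a mod p = 64^8 mod 281.
64^1 ≡ 64 (mod 281)
64^2 = (64^1)^2 ≡ 64^2 = 4096 ≡ 162 (mod 281)
64^4 = (64^2)^2 ≡ 162^2 = 26244 ≡ 111 (mod 281)
64^8 = (64^4)^2 ≡ 111^2 = 12321 ≡ 238 (mod 281)
So s = 238; s⁻¹ ≡ 98 (mod 281).
m = c₂ · s⁻¹ mod 281 = 206 · 98 mod 281 = 237.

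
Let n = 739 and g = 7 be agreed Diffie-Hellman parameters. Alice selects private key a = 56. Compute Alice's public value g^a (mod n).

667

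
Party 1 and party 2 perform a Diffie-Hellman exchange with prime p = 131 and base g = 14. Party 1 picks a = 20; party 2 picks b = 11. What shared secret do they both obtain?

52

Party 2 sends B = g^b mod p = 14^11 mod 131.
14^1 ≡ 14 (mod 131)
14^2 = (14^1)^2 ≡ 14^2 = 196 ≡ 65 (mod 131)
14^4 = (14^2)^2 ≡ 65^2 = 4225 ≡ 33 (mod 131)
14^8 = (14^4)^2 ≡ 33^2 = 1089 ≡ 41 (mod 131)
14^11 = 14^8 · 14^2 · 14^1 ≡ 41 · 65 · 14 ≡ 106 (mod 131).
So B = 106. Party 1 then computes K = B^a mod p = 106^20 mod 131.
106^1 ≡ 106 (mod 131)
106^2 = (106^1)^2 ≡ 106^2 = 11236 ≡ 101 (mod 131)
106^4 = (106^2)^2 ≡ 101^2 = 10201 ≡ 114 (mod 131)
106^8 = (106^4)^2 ≡ 114^2 = 12996 ≡ 27 (mod 131)
106^16 = (106^8)^2 ≡ 27^2 = 729 ≡ 74 (mod 131)
106^20 = 106^16 · 106^4 ≡ 74 · 114 ≡ 52 (mod 131).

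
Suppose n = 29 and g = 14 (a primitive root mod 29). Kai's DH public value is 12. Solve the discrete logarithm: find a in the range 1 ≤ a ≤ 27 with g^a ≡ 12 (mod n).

7

Try successive powers of 14 modulo 29:
14^1 ≡ 14
14^2 ≡ 22
14^3 ≡ 18
14^4 ≡ 20
14^5 ≡ 19
14^6 ≡ 5
14^7 ≡ 12
Found: a = 7.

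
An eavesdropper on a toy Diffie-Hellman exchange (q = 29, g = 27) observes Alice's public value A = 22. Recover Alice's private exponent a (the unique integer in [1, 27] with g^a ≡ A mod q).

Try successive powers of 27 modulo 29:
27^1 ≡ 27
27^2 ≡ 4
27^3 ≡ 21
27^4 ≡ 16
27^5 ≡ 26
27^6 ≡ 6
27^7 ≡ 17
27^8 ≡ 24
27^9 ≡ 10
27^10 ≡ 9
27^11 ≡ 11
27^12 ≡ 7
27^13 ≡ 15
27^14 ≡ 28
27^15 ≡ 2
27^16 ≡ 25
27^17 ≡ 8
27^18 ≡ 13
27^19 ≡ 3
27^20 ≡ 23
27^21 ≡ 12
27^22 ≡ 5
27^23 ≡ 19
27^24 ≡ 20
27^25 ≡ 18
27^26 ≡ 22
Found: a = 26.

26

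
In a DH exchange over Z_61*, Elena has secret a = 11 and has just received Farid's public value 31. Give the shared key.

7

Shared key K = 31^11 mod 61.
31^1 ≡ 31 (mod 61)
31^2 = (31^1)^2 ≡ 31^2 = 961 ≡ 46 (mod 61)
31^4 = (31^2)^2 ≡ 46^2 = 2116 ≡ 42 (mod 61)
31^8 = (31^4)^2 ≡ 42^2 = 1764 ≡ 56 (mod 61)
31^11 = 31^8 · 31^2 · 31^1 ≡ 56 · 46 · 31 ≡ 7 (mod 61).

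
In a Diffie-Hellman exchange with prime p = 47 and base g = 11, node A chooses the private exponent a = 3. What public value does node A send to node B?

Public value = 11^3 (mod 47).
11^1 ≡ 11 (mod 47)
11^2 = (11^1)^2 ≡ 11^2 = 121 ≡ 27 (mod 47)
11^3 = 11^2 · 11^1 ≡ 27 · 11 ≡ 15 (mod 47).

15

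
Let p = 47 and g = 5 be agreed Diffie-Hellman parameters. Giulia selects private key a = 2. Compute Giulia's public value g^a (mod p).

Public value = 5^2 (mod 47).
5^1 ≡ 5 (mod 47)
5^2 = (5^1)^2 ≡ 5^2 = 25 ≡ 25 (mod 47)

25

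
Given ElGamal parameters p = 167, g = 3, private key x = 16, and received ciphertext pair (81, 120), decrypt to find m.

60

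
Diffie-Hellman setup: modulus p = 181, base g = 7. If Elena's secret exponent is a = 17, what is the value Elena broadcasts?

Public value = 7^17 mod 181.
7^1 ≡ 7 (mod 181)
7^2 = (7^1)^2 ≡ 7^2 = 49 ≡ 49 (mod 181)
7^4 = (7^2)^2 ≡ 49^2 = 2401 ≡ 48 (mod 181)
7^8 = (7^4)^2 ≡ 48^2 = 2304 ≡ 132 (mod 181)
7^16 = (7^8)^2 ≡ 132^2 = 17424 ≡ 48 (mod 181)
7^17 = 7^16 · 7^1 ≡ 48 · 7 ≡ 155 (mod 181).

155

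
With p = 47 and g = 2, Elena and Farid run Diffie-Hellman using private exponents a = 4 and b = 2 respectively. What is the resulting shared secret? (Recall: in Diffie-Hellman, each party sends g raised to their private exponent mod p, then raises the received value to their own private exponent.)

21

Elena sends A = g^a mod p = 2^4 mod 47.
2^1 ≡ 2 (mod 47)
2^2 = (2^1)^2 ≡ 2^2 = 4 ≡ 4 (mod 47)
2^4 = (2^2)^2 ≡ 4^2 = 16 ≡ 16 (mod 47)
So A = 16. Farid then computes K = A^b mod p = 16^2 mod 47.
16^1 ≡ 16 (mod 47)
16^2 = (16^1)^2 ≡ 16^2 = 256 ≡ 21 (mod 47)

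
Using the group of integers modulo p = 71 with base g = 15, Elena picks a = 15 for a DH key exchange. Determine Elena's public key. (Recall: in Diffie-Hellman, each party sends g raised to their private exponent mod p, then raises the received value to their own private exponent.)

Public value = 15^15 mod 71.
15^1 ≡ 15 (mod 71)
15^2 = (15^1)^2 ≡ 15^2 = 225 ≡ 12 (mod 71)
15^4 = (15^2)^2 ≡ 12^2 = 144 ≡ 2 (mod 71)
15^8 = (15^4)^2 ≡ 2^2 = 4 ≡ 4 (mod 71)
15^15 = 15^8 · 15^4 · 15^2 · 15^1 ≡ 4 · 2 · 12 · 15 ≡ 20 (mod 71).

20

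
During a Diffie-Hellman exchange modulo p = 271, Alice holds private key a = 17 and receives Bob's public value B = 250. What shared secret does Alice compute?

112

Shared key K = 250^17 mod 271.
250^1 ≡ 250 (mod 271)
250^2 = (250^1)^2 ≡ 250^2 = 62500 ≡ 170 (mod 271)
250^4 = (250^2)^2 ≡ 170^2 = 28900 ≡ 174 (mod 271)
250^8 = (250^4)^2 ≡ 174^2 = 30276 ≡ 195 (mod 271)
250^16 = (250^8)^2 ≡ 195^2 = 38025 ≡ 85 (mod 271)
250^17 = 250^16 · 250^1 ≡ 85 · 250 ≡ 112 (mod 271).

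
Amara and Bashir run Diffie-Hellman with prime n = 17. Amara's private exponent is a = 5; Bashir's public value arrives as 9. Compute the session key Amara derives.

8

Shared key K = 9^5 mod 17.
9^1 ≡ 9 (mod 17)
9^2 = (9^1)^2 ≡ 9^2 = 81 ≡ 13 (mod 17)
9^4 = (9^2)^2 ≡ 13^2 = 169 ≡ 16 (mod 17)
9^5 = 9^4 · 9^1 ≡ 16 · 9 ≡ 8 (mod 17).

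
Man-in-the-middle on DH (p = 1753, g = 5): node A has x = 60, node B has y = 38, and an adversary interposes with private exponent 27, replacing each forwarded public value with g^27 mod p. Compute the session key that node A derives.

Node A receives an adversary's public value M = 5^27 mod 1753 instead of the honest one.
5^1 ≡ 5 (mod 1753)
5^2 = (5^1)^2 ≡ 5^2 = 25 ≡ 25 (mod 1753)
5^4 = (5^2)^2 ≡ 25^2 = 625 ≡ 625 (mod 1753)
5^8 = (5^4)^2 ≡ 625^2 = 390625 ≡ 1459 (mod 1753)
5^16 = (5^8)^2 ≡ 1459^2 = 2128681 ≡ 539 (mod 1753)
5^27 = 5^16 · 5^8 · 5^2 · 5^1 ≡ 539 · 1459 · 25 · 5 ≡ 650 (mod 1753).
So M = 650. Node A computes K = M^60 mod 1753.
650^1 ≡ 650 (mod 1753)
650^2 = (650^1)^2 ≡ 650^2 = 422500 ≡ 27 (mod 1753)
650^4 = (650^2)^2 ≡ 27^2 = 729 ≡ 729 (mod 1753)
650^8 = (650^4)^2 ≡ 729^2 = 531441 ≡ 282 (mod 1753)
650^16 = (650^8)^2 ≡ 282^2 = 79524 ≡ 639 (mod 1753)
650^32 = (650^16)^2 ≡ 639^2 = 408321 ≡ 1625 (mod 1753)
650^60 = 650^32 · 650^16 · 650^8 · 650^4 ≡ 1625 · 639 · 282 · 729 ≡ 1737 (mod 1753).

1737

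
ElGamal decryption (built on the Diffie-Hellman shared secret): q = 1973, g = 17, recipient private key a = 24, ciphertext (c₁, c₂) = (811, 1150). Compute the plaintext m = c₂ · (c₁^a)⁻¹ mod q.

1805

Shared mask s = c₁^a mod q = 811^24 mod 1973.
811^1 ≡ 811 (mod 1973)
811^2 = (811^1)^2 ≡ 811^2 = 657721 ≡ 712 (mod 1973)
811^4 = (811^2)^2 ≡ 712^2 = 506944 ≡ 1856 (mod 1973)
811^8 = (811^4)^2 ≡ 1856^2 = 3444736 ≡ 1851 (mod 1973)
811^16 = (811^8)^2 ≡ 1851^2 = 3426201 ≡ 1073 (mod 1973)
811^24 = 811^16 · 811^8 ≡ 1073 · 1851 ≡ 1285 (mod 1973).
So s = 1285; s⁻¹ ≡ 542 (mod 1973).
m = c₂ · s⁻¹ mod 1973 = 1150 · 542 mod 1973 = 1805.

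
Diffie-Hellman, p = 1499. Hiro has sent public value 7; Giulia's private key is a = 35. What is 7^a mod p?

287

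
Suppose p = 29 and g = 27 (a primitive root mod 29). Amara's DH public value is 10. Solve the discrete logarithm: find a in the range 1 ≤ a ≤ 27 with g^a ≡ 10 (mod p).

9

Try successive powers of 27 modulo 29:
27^1 ≡ 27
27^2 ≡ 4
27^3 ≡ 21
27^4 ≡ 16
27^5 ≡ 26
27^6 ≡ 6
27^7 ≡ 17
27^8 ≡ 24
27^9 ≡ 10
Found: a = 9.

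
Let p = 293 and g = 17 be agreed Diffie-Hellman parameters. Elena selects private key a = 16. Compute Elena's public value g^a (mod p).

197

Public value = 17^16 (mod 293).
17^1 ≡ 17 (mod 293)
17^2 = (17^1)^2 ≡ 17^2 = 289 ≡ 289 (mod 293)
17^4 = (17^2)^2 ≡ 289^2 = 83521 ≡ 16 (mod 293)
17^8 = (17^4)^2 ≡ 16^2 = 256 ≡ 256 (mod 293)
17^16 = (17^8)^2 ≡ 256^2 = 65536 ≡ 197 (mod 293)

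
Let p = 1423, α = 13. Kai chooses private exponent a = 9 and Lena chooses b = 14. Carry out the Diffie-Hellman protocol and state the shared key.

1298

Kai sends A = α^a mod p = 13^9 mod 1423.
13^1 ≡ 13 (mod 1423)
13^2 = (13^1)^2 ≡ 13^2 = 169 ≡ 169 (mod 1423)
13^4 = (13^2)^2 ≡ 169^2 = 28561 ≡ 101 (mod 1423)
13^8 = (13^4)^2 ≡ 101^2 = 10201 ≡ 240 (mod 1423)
13^9 = 13^8 · 13^1 ≡ 240 · 13 ≡ 274 (mod 1423).
So A = 274. Lena then computes K = A^b mod p = 274^14 mod 1423.
274^1 ≡ 274 (mod 1423)
274^2 = (274^1)^2 ≡ 274^2 = 75076 ≡ 1080 (mod 1423)
274^4 = (274^2)^2 ≡ 1080^2 = 1166400 ≡ 963 (mod 1423)
274^8 = (274^4)^2 ≡ 963^2 = 927369 ≡ 996 (mod 1423)
274^14 = 274^8 · 274^4 · 274^2 ≡ 996 · 963 · 1080 ≡ 1298 (mod 1423).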